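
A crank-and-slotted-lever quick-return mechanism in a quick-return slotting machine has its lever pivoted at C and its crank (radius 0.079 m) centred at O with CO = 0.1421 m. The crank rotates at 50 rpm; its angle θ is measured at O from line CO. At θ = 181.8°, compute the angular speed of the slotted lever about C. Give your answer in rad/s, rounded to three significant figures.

6.53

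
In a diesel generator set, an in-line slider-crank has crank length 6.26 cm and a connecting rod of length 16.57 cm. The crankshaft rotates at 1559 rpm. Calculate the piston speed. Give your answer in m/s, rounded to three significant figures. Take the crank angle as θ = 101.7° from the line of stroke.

ω = 2π·1559/60 = 163.3 rad/s
For an in-line slider-crank, x = r cosθ + √(L² − r² sin²θ), so v = −rω sinθ·[1 + r cosθ/√(L² − r² sin²θ)].
With r = 0.0626 m, L = 0.1657 m, θ = 101.7°: √(L² − r² sin²θ) = 0.15394 m.
v = −0.0626·163.3·0.97922·[1 + 0.0626·-0.20279/0.15394] = -9.1824 m/s.
|v| = 9.1824 m/s.

9.18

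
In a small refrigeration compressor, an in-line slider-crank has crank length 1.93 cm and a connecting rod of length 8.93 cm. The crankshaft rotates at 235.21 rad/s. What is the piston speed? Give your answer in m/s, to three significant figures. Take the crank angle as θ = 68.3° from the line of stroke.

ω = 235.2 rad/s
For an in-line slider-crank, x = r cosθ + √(L² − r² sin²θ), so v = −rω sinθ·[1 + r cosθ/√(L² − r² sin²θ)].
With r = 0.0193 m, L = 0.0893 m, θ = 68.3°: √(L² − r² sin²θ) = 0.087481 m.
v = −0.0193·235.2·0.92913·[1 + 0.0193·0.36975/0.087481] = -4.5619 m/s.
|v| = 4.5619 m/s.

4.56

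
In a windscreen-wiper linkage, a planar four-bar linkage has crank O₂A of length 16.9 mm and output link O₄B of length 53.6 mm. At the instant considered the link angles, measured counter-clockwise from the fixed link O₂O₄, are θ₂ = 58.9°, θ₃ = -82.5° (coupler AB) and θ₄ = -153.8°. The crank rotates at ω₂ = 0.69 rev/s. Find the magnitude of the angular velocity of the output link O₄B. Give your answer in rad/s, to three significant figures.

0.900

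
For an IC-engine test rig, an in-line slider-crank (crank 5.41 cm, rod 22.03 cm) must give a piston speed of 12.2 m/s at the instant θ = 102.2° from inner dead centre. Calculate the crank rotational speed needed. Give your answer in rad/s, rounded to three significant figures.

244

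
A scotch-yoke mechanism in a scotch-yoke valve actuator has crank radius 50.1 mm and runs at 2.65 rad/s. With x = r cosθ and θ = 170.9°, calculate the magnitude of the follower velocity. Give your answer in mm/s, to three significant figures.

ω = 2.65 rad/s
x = r cosθ ⇒ ẋ = −rω sinθ.
|v| = rω|sinθ| = 0.0501·2.65·|sin 170.9°| = 0.020998 m/s = 20.998 mm/s.

21.0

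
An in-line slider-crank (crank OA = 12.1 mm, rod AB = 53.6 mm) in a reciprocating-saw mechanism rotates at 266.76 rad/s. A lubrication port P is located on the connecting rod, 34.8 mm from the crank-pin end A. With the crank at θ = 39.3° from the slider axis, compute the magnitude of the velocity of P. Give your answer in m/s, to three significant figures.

2.44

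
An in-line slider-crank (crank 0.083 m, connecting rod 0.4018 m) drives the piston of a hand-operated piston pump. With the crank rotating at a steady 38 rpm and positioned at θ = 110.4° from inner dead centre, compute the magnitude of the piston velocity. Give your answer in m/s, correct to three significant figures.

0.287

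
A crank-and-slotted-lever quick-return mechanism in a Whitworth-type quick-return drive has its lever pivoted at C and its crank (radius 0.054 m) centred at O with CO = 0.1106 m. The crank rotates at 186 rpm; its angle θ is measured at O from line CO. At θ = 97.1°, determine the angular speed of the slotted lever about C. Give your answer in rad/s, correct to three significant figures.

ω = 19.48 rad/s (from 186 rpm).
Crank pin A relative to C: A = (d + r cosθ, r sinθ); lever angle φ = atan2(r sinθ, d + r cosθ).
Differentiating tanφ: φ̇ = rω(d cosθ + r)/(d² + r² + 2dr cosθ).
d² + r² + 2dr cosθ = |CA|² = 0.013672 m²;  d cosθ + r = +0.04033 m.
|ω_lever| = |0.054·19.48·+0.04033| / 0.013672 = 3.1026 rad/s.

3.10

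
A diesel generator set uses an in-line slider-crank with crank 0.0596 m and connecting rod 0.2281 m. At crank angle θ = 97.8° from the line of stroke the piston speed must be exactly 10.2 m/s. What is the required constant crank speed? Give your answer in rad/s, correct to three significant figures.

179

For an in-line slider-crank, |v_piston| = rω|sinθ|·[1 + r cosθ/√(L² − r² sin²θ)].
With r = 0.0596 m, L = 0.2281 m, θ = 97.8°: the bracketed kinematic factor |dx/dθ| = 0.056881 m.
ω = v/|dx/dθ| = 10.2/0.056881 = 179.32 rad/s.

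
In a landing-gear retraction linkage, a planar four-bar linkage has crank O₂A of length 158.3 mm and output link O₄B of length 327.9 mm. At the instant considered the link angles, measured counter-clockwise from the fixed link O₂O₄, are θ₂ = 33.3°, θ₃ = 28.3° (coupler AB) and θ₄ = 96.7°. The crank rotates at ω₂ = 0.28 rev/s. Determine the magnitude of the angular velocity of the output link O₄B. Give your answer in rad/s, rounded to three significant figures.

0.0796

ω₂ = 1.759 rad/s (from 0.28 rev/s).
Differentiating the loop-closure r₂e^{iθ₂}+r₃e^{iθ₃}=r₁+r₄e^{iθ₄} gives r₂ω₂e^{iθ₂}+r₃ω₃e^{iθ₃}=r₄ω₄e^{iθ₄}.
Eliminating the other unknown: ω₄ = r₂ω₂ sin(θ₂−θ₃) / [r₄ sin(θ₄−θ₃)].
Numerator sine = +0.08716; denominator sine = +0.92978.
Result = 0.1583·1.759·(+0.08716) / (0.3279·(+0.92978)) = +0.079615 rad/s; magnitude 0.079615 rad/s.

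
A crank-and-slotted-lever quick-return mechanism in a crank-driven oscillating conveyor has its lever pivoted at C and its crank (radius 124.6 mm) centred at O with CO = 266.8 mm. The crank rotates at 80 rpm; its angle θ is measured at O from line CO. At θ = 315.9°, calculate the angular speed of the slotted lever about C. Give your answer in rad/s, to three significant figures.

2.45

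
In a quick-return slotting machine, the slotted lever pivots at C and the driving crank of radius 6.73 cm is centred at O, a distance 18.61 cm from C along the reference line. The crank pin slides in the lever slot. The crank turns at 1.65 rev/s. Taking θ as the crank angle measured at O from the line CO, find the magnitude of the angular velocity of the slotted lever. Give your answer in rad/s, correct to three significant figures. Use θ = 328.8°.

ω = 10.37 rad/s (from 1.65 rev/s).
Crank pin A relative to C: A = (d + r cosθ, r sinθ); lever angle φ = atan2(r sinθ, d + r cosθ).
Differentiating tanφ: φ̇ = rω(d cosθ + r)/(d² + r² + 2dr cosθ).
d² + r² + 2dr cosθ = |CA|² = 0.0605886 m²;  d cosθ + r = +0.22648 m.
|ω_lever| = |0.0673·10.37·+0.22648| / 0.0605886 = 2.6081 rad/s.

2.61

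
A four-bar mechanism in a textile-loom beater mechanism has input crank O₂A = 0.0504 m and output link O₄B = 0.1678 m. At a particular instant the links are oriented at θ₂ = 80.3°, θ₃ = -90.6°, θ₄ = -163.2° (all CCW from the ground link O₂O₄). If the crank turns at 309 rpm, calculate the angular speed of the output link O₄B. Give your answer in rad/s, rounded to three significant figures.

1.61

ω₂ = 32.36 rad/s (from 309 rpm).
Differentiating the loop-closure r₂e^{iθ₂}+r₃e^{iθ₃}=r₁+r₄e^{iθ₄} gives r₂ω₂e^{iθ₂}+r₃ω₃e^{iθ₃}=r₄ω₄e^{iθ₄}.
Eliminating the other unknown: ω₄ = r₂ω₂ sin(θ₂−θ₃) / [r₄ sin(θ₄−θ₃)].
Numerator sine = +0.15816; denominator sine = -0.95424.
Result = 0.0504·32.36·(+0.15816) / (0.1678·(-0.95424)) = -1.6109 rad/s; magnitude 1.6109 rad/s.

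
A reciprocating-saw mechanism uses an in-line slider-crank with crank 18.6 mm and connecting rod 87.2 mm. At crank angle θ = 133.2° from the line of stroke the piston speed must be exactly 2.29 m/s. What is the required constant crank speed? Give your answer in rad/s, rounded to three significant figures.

198

For an in-line slider-crank, |v_piston| = rω|sinθ|·[1 + r cosθ/√(L² − r² sin²θ)].
With r = 0.0186 m, L = 0.0872 m, θ = 133.2°: the bracketed kinematic factor |dx/dθ| = 0.011555 m.
ω = v/|dx/dθ| = 2.29/0.011555 = 198.19 rad/s.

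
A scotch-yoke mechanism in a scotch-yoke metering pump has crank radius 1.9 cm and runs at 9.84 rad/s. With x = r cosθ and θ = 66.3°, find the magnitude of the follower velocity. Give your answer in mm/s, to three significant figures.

171

ω = 9.84 rad/s
x = r cosθ ⇒ ẋ = −rω sinθ.
|v| = rω|sinθ| = 0.019·9.84·|sin 66.3°| = 0.17119 m/s = 171.19 mm/s.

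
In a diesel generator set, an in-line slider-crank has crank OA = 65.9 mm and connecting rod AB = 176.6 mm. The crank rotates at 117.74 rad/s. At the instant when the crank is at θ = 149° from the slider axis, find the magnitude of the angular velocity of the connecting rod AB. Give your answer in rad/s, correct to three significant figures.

38.4

ω = 117.7 rad/s
The rod makes angle φ with the slider axis where L sinφ = r sinθ; differentiating, L cosφ·φ̇ = r ω cosθ.
L cosφ = √(L² − r² sin²θ) = 0.17331 m.
|ω_rod| = r ω |cosθ| / √(L² − r² sin²θ) = 0.0659·117.7·0.85717/0.17331 = 38.376 rad/s.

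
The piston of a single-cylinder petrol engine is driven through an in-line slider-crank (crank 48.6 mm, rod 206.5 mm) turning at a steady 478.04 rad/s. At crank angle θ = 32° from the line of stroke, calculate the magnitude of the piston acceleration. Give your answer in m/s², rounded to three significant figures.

ω = 478 rad/s
x(θ) = r cosθ + √(L² − r² sin²θ); with ω constant, a = ω²·d²x/dθ².
d²x/dθ² = −r cosθ − r²(cos2θ)/√u − r⁴ sin²2θ/(4u^{3/2}),  u = L² − r² sin²θ = 0.041979 m².
Substituting r = 0.0486 m, L = 0.2065 m, θ = 32°: d²x/dθ² = -0.0464 m.
a = ω²·d²x/dθ² = (478)²·(-0.0464) = -10603 m/s²;  |a| = 10603 m/s².

10600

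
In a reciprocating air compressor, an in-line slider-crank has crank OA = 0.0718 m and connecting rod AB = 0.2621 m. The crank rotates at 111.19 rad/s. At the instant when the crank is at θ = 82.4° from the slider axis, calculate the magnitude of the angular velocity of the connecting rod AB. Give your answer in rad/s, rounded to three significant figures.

ω = 111.2 rad/s
The rod makes angle φ with the slider axis where L sinφ = r sinθ; differentiating, L cosφ·φ̇ = r ω cosθ.
L cosφ = √(L² − r² sin²θ) = 0.25225 m.
|ω_rod| = r ω |cosθ| / √(L² − r² sin²θ) = 0.0718·111.2·0.13226/0.25225 = 4.1857 rad/s.

4.19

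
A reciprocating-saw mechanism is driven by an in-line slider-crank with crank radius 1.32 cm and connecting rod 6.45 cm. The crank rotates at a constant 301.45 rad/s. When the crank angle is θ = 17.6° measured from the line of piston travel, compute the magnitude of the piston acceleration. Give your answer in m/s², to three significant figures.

1350

ω = 301.4 rad/s
x(θ) = r cosθ + √(L² − r² sin²θ); with ω constant, a = ω²·d²x/dθ².
d²x/dθ² = −r cosθ − r²(cos2θ)/√u − r⁴ sin²2θ/(4u^{3/2}),  u = L² − r² sin²θ = 0.00414432 m².
Substituting r = 0.0132 m, L = 0.0645 m, θ = 17.6°: d²x/dθ² = -0.014803 m.
a = ω²·d²x/dθ² = (301.4)²·(-0.014803) = -1345.2 m/s²;  |a| = 1345.2 m/s².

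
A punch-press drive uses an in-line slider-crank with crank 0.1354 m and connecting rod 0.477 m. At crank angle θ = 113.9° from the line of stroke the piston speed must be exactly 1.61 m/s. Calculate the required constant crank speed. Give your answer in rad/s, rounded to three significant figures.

14.8

For an in-line slider-crank, |v_piston| = rω|sinθ|·[1 + r cosθ/√(L² − r² sin²θ)].
With r = 0.1354 m, L = 0.477 m, θ = 113.9°: the bracketed kinematic factor |dx/dθ| = 0.10905 m.
ω = v/|dx/dθ| = 1.61/0.10905 = 14.764 rad/s.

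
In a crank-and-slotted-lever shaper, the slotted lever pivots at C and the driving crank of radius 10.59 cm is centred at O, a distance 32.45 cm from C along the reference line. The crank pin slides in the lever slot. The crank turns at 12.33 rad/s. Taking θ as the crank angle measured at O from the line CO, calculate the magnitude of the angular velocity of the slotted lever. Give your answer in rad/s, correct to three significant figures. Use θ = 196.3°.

ω = 12.33 rad/s
Crank pin A relative to C: A = (d + r cosθ, r sinθ); lever angle φ = atan2(r sinθ, d + r cosθ).
Differentiating tanφ: φ̇ = rω(d cosθ + r)/(d² + r² + 2dr cosθ).
d² + r² + 2dr cosθ = |CA|² = 0.0505485 m²;  d cosθ + r = -0.20556 m.
|ω_lever| = |0.1059·12.33·-0.20556| / 0.0505485 = 5.3099 rad/s.

5.31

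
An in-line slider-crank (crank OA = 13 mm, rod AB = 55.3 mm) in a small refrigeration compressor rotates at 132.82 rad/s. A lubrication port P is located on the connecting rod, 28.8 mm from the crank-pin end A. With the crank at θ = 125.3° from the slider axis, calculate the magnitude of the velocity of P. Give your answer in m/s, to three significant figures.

ω = 132.8 rad/s.  Crank-pin speed |V_A| = rω = 1.7267 m/s, perpendicular to OA.
Rod angle: sinφ = −(r/L) sinθ ⇒ φ = -11.061°; ω_rod = −rω cosθ/√(L²−r²sin²θ) = +18.384 rad/s.
V_P = V_A + ω_rod × AP, with AP = 0.0288 m along the rod.
Components: V_Px = −rω sinθ − a·ω_rod·sinφ = -1.3076 m/s;  V_Py = rω cosθ + a·ω_rod·cosφ = -0.47813 m/s.
|V_P| = √(V_Px² + V_Py²) = 1.3923 m/s.

1.39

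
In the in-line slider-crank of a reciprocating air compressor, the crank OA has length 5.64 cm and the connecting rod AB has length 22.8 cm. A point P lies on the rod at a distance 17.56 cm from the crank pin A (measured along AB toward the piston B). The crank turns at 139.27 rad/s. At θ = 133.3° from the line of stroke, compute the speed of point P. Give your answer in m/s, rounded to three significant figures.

5.11

ω = 139.3 rad/s.  Crank-pin speed |V_A| = rω = 7.8548 m/s, perpendicular to OA.
Rod angle: sinφ = −(r/L) sinθ ⇒ φ = -10.371°; ω_rod = −rω cosθ/√(L²−r²sin²θ) = +24.02 rad/s.
V_P = V_A + ω_rod × AP, with AP = 0.1756 m along the rod.
Components: V_Px = −rω sinθ − a·ω_rod·sinφ = -4.9572 m/s;  V_Py = rω cosθ + a·ω_rod·cosφ = -1.2381 m/s.
|V_P| = √(V_Px² + V_Py²) = 5.1095 m/s.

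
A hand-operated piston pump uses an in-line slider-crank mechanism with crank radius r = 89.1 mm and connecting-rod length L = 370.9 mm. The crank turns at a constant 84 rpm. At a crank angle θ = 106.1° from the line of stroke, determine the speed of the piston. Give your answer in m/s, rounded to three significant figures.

0.701

ω = 2π·84/60 = 8.796 rad/s
For an in-line slider-crank, x = r cosθ + √(L² − r² sin²θ), so v = −rω sinθ·[1 + r cosθ/√(L² − r² sin²θ)].
With r = 0.0891 m, L = 0.3709 m, θ = 106.1°: √(L² − r² sin²θ) = 0.36089 m.
v = −0.0891·8.796·0.96078·[1 + 0.0891·-0.27731/0.36089] = -0.70147 m/s.
|v| = 0.70147 m/s.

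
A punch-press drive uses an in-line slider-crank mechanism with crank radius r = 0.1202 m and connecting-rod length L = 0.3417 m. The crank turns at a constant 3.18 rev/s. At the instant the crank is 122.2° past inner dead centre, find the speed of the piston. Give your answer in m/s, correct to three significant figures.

ω = 2π·3.18 = 19.98 rad/s
For an in-line slider-crank, x = r cosθ + √(L² − r² sin²θ), so v = −rω sinθ·[1 + r cosθ/√(L² − r² sin²θ)].
With r = 0.1202 m, L = 0.3417 m, θ = 122.2°: √(L² − r² sin²θ) = 0.32621 m.
v = −0.1202·19.98·0.84619·[1 + 0.1202·-0.53288/0.32621] = -1.6332 m/s.
|v| = 1.6332 m/s.

1.63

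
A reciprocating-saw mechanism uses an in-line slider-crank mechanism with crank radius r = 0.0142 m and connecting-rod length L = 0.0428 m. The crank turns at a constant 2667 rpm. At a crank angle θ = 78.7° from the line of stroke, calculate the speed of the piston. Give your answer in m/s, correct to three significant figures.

4.16

ω = 2π·2667/60 = 279.3 rad/s
For an in-line slider-crank, x = r cosθ + √(L² − r² sin²θ), so v = −rω sinθ·[1 + r cosθ/√(L² − r² sin²θ)].
With r = 0.0142 m, L = 0.0428 m, θ = 78.7°: √(L² − r² sin²θ) = 0.040471 m.
v = −0.0142·279.3·0.98061·[1 + 0.0142·0.19595/0.040471] = -4.1564 m/s.
|v| = 4.1564 m/s.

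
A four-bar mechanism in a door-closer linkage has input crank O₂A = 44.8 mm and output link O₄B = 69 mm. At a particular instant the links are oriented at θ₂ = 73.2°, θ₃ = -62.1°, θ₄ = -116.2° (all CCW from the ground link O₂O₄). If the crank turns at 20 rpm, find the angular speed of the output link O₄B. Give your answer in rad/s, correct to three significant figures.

ω₂ = 2.094 rad/s (from 20 rpm).
Differentiating the loop-closure r₂e^{iθ₂}+r₃e^{iθ₃}=r₁+r₄e^{iθ₄} gives r₂ω₂e^{iθ₂}+r₃ω₃e^{iθ₃}=r₄ω₄e^{iθ₄}.
Eliminating the other unknown: ω₄ = r₂ω₂ sin(θ₂−θ₃) / [r₄ sin(θ₄−θ₃)].
Numerator sine = +0.70339; denominator sine = -0.81004.
Result = 0.0448·2.094·(+0.70339) / (0.069·(-0.81004)) = -1.1808 rad/s; magnitude 1.1808 rad/s.

1.18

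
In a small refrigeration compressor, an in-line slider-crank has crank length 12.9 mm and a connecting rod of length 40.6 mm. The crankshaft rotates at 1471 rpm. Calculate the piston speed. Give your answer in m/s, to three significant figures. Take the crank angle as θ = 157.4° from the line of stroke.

ω = 2π·1471/60 = 154 rad/s
For an in-line slider-crank, x = r cosθ + √(L² − r² sin²θ), so v = −rω sinθ·[1 + r cosθ/√(L² − r² sin²θ)].
With r = 0.0129 m, L = 0.0406 m, θ = 157.4°: √(L² − r² sin²θ) = 0.040296 m.
v = −0.0129·154·0.38430·[1 + 0.0129·-0.92321/0.040296] = -0.53796 m/s.
|v| = 0.53796 m/s.

0.538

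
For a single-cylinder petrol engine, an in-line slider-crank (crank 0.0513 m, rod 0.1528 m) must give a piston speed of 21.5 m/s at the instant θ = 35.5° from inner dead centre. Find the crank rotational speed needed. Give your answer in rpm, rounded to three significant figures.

For an in-line slider-crank, |v_piston| = rω|sinθ|·[1 + r cosθ/√(L² − r² sin²θ)].
With r = 0.0513 m, L = 0.1528 m, θ = 35.5°: the bracketed kinematic factor |dx/dθ| = 0.038092 m.
ω = v/|dx/dθ| = 21.5/0.038092 = 564.43 rad/s.
N = 60ω/(2π) = 5389.9 rpm.

5390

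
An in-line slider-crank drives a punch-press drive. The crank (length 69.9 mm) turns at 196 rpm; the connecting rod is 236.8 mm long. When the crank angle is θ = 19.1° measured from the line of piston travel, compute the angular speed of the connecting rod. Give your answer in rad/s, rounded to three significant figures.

5.75

ω = 20.53 rad/s (converted from 196 rpm).
The rod makes angle φ with the slider axis where L sinφ = r sinθ; differentiating, L cosφ·φ̇ = r ω cosθ.
L cosφ = √(L² − r² sin²θ) = 0.23569 m.
|ω_rod| = r ω |cosθ| / √(L² − r² sin²θ) = 0.0699·20.53·0.94495/0.23569 = 5.7521 rad/s.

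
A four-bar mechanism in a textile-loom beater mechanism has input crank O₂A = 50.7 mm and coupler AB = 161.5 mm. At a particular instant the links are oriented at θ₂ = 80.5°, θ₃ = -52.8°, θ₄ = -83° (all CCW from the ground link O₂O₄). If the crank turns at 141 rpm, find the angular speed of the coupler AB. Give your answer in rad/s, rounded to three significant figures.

ω₂ = 14.77 rad/s (from 141 rpm).
Differentiating the loop-closure r₂e^{iθ₂}+r₃e^{iθ₃}=r₁+r₄e^{iθ₄} gives r₂ω₂e^{iθ₂}+r₃ω₃e^{iθ₃}=r₄ω₄e^{iθ₄}.
Eliminating the other unknown: ω₃ = r₂ω₂ sin(θ₄−θ₂) / [r₃ sin(θ₃−θ₄)].
Numerator sine = -0.28402; denominator sine = +0.50302.
Result = 0.0507·14.77·(-0.28402) / (0.1615·(+0.50302)) = -2.6172 rad/s; magnitude 2.6172 rad/s.

2.62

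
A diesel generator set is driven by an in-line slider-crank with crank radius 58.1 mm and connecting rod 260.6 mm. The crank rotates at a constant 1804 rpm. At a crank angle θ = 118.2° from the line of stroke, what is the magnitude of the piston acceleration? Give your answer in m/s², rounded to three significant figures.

ω = 2π·1804/60 = 188.9 rad/s
x(θ) = r cosθ + √(L² − r² sin²θ); with ω constant, a = ω²·d²x/dθ².
d²x/dθ² = −r cosθ − r²(cos2θ)/√u − r⁴ sin²2θ/(4u^{3/2}),  u = L² − r² sin²θ = 0.0652905 m².
Substituting r = 0.0581 m, L = 0.2606 m, θ = 118.2°: d²x/dθ² = +0.034647 m.
a = ω²·d²x/dθ² = (188.9)²·(+0.034647) = +1236.5 m/s²;  |a| = 1236.5 m/s².

1240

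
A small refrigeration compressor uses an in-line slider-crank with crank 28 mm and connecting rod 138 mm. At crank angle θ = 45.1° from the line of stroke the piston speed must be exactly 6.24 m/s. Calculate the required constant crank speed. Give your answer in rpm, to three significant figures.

2620

For an in-line slider-crank, |v_piston| = rω|sinθ|·[1 + r cosθ/√(L² − r² sin²θ)].
With r = 0.028 m, L = 0.138 m, θ = 45.1°: the bracketed kinematic factor |dx/dθ| = 0.022704 m.
ω = v/|dx/dθ| = 6.24/0.022704 = 274.84 rad/s.
N = 60ω/(2π) = 2624.6 rpm.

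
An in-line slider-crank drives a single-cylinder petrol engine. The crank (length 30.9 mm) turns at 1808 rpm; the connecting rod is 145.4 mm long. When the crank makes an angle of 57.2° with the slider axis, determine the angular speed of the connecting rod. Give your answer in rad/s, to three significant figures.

ω = 189.3 rad/s (converted from 1808 rpm).
The rod makes angle φ with the slider axis where L sinφ = r sinθ; differentiating, L cosφ·φ̇ = r ω cosθ.
L cosφ = √(L² − r² sin²θ) = 0.14306 m.
|ω_rod| = r ω |cosθ| / √(L² − r² sin²θ) = 0.0309·189.3·0.54171/0.14306 = 22.153 rad/s.

22.2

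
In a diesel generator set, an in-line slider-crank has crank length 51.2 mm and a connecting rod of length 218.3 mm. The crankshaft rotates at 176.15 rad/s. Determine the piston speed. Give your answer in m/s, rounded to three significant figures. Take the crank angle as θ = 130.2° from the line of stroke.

5.83

ω = 176.2 rad/s
For an in-line slider-crank, x = r cosθ + √(L² − r² sin²θ), so v = −rω sinθ·[1 + r cosθ/√(L² − r² sin²θ)].
With r = 0.0512 m, L = 0.2183 m, θ = 130.2°: √(L² − r² sin²θ) = 0.21477 m.
v = −0.0512·176.2·0.76380·[1 + 0.0512·-0.64546/0.21477] = -5.8286 m/s.
|v| = 5.8286 m/s.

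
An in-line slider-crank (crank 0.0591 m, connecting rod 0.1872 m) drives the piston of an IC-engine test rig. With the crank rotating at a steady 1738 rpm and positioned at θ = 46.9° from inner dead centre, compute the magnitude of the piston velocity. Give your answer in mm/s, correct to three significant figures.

9590

ω = 2π·1738/60 = 182 rad/s
For an in-line slider-crank, x = r cosθ + √(L² − r² sin²θ), so v = −rω sinθ·[1 + r cosθ/√(L² − r² sin²θ)].
With r = 0.0591 m, L = 0.1872 m, θ = 46.9°: √(L² − r² sin²θ) = 0.18216 m.
v = −0.0591·182·0.73016·[1 + 0.0591·0.68327/0.18216] = -9.595 m/s.
|v| = 9.595 m/s = 9595 mm/s.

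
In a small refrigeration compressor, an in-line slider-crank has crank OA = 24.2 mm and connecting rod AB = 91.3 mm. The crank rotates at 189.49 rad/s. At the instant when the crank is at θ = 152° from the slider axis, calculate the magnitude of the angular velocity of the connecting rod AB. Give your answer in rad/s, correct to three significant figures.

44.7

ω = 189.5 rad/s
The rod makes angle φ with the slider axis where L sinφ = r sinθ; differentiating, L cosφ·φ̇ = r ω cosθ.
L cosφ = √(L² − r² sin²θ) = 0.09059 m.
|ω_rod| = r ω |cosθ| / √(L² − r² sin²θ) = 0.0242·189.5·0.88295/0.09059 = 44.695 rad/s.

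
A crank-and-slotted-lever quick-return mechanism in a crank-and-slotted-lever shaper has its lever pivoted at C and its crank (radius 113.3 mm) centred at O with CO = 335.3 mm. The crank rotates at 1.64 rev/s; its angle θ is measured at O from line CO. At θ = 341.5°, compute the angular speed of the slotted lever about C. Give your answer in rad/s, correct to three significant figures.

ω = 10.3 rad/s (from 1.64 rev/s).
Crank pin A relative to C: A = (d + r cosθ, r sinθ); lever angle φ = atan2(r sinθ, d + r cosθ).
Differentiating tanφ: φ̇ = rω(d cosθ + r)/(d² + r² + 2dr cosθ).
d² + r² + 2dr cosθ = |CA|² = 0.197316 m²;  d cosθ + r = +0.43127 m.
|ω_lever| = |0.1133·10.3·+0.43127| / 0.197316 = 2.5518 rad/s.

2.55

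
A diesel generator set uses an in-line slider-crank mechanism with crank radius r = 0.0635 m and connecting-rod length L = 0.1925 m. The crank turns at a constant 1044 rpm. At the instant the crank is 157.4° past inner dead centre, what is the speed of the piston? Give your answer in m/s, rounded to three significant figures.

1.85

ω = 2π·1044/60 = 109.3 rad/s
For an in-line slider-crank, x = r cosθ + √(L² − r² sin²θ), so v = −rω sinθ·[1 + r cosθ/√(L² − r² sin²θ)].
With r = 0.0635 m, L = 0.1925 m, θ = 157.4°: √(L² − r² sin²θ) = 0.19095 m.
v = −0.0635·109.3·0.38430·[1 + 0.0635·-0.92321/0.19095] = -1.8488 m/s.
|v| = 1.8488 m/s.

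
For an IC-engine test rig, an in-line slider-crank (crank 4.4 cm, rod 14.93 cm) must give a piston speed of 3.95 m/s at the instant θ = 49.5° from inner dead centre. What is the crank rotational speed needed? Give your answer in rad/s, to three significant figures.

98.7

For an in-line slider-crank, |v_piston| = rω|sinθ|·[1 + r cosθ/√(L² − r² sin²θ)].
With r = 0.044 m, L = 0.1493 m, θ = 49.5°: the bracketed kinematic factor |dx/dθ| = 0.040029 m.
ω = v/|dx/dθ| = 3.95/0.040029 = 98.679 rad/s.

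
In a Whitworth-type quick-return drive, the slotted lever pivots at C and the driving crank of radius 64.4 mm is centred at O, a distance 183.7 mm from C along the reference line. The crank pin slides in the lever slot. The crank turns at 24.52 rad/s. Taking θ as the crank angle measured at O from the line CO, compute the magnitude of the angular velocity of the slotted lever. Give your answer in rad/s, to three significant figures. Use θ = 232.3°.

ω = 24.52 rad/s
Crank pin A relative to C: A = (d + r cosθ, r sinθ); lever angle φ = atan2(r sinθ, d + r cosθ).
Differentiating tanφ: φ̇ = rω(d cosθ + r)/(d² + r² + 2dr cosθ).
d² + r² + 2dr cosθ = |CA|² = 0.023424 m²;  d cosθ + r = -0.047938 m.
|ω_lever| = |0.0644·24.52·-0.047938| / 0.023424 = 3.2316 rad/s.

3.23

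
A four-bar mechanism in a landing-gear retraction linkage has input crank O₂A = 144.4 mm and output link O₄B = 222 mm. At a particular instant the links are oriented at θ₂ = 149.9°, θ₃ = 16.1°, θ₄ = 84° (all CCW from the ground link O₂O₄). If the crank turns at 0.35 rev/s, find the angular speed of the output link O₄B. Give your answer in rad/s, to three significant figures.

ω₂ = 2.199 rad/s (from 0.35 rev/s).
Differentiating the loop-closure r₂e^{iθ₂}+r₃e^{iθ₃}=r₁+r₄e^{iθ₄} gives r₂ω₂e^{iθ₂}+r₃ω₃e^{iθ₃}=r₄ω₄e^{iθ₄}.
Eliminating the other unknown: ω₄ = r₂ω₂ sin(θ₂−θ₃) / [r₄ sin(θ₄−θ₃)].
Numerator sine = +0.72176; denominator sine = +0.92653.
Result = 0.1444·2.199·(+0.72176) / (0.222·(+0.92653)) = +1.1143 rad/s; magnitude 1.1143 rad/s.

1.11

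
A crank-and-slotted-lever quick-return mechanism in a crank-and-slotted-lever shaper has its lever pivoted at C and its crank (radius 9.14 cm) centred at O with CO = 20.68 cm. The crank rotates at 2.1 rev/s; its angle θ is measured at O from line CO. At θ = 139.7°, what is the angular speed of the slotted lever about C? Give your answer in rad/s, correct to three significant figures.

ω = 13.19 rad/s (from 2.1 rev/s).
Crank pin A relative to C: A = (d + r cosθ, r sinθ); lever angle φ = atan2(r sinθ, d + r cosθ).
Differentiating tanφ: φ̇ = rω(d cosθ + r)/(d² + r² + 2dr cosθ).
d² + r² + 2dr cosθ = |CA|² = 0.022289 m²;  d cosθ + r = -0.06632 m.
|ω_lever| = |0.0914·13.19·-0.06632| / 0.022289 = 3.5884 rad/s.

3.59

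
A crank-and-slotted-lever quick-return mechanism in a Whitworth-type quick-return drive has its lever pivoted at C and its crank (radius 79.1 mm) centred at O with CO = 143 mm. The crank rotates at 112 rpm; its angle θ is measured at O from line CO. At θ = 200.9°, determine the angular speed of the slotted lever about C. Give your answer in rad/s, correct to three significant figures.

9.07

ω = 11.73 rad/s (from 112 rpm).
Crank pin A relative to C: A = (d + r cosθ, r sinθ); lever angle φ = atan2(r sinθ, d + r cosθ).
Differentiating tanφ: φ̇ = rω(d cosθ + r)/(d² + r² + 2dr cosθ).
d² + r² + 2dr cosθ = |CA|² = 0.00557168 m²;  d cosθ + r = -0.054491 m.
|ω_lever| = |0.0791·11.73·-0.054491| / 0.00557168 = 9.0733 rad/s.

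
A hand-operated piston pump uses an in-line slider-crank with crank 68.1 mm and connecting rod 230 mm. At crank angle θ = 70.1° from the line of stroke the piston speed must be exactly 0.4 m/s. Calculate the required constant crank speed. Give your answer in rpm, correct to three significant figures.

54.0

For an in-line slider-crank, |v_piston| = rω|sinθ|·[1 + r cosθ/√(L² − r² sin²θ)].
With r = 0.0681 m, L = 0.23 m, θ = 70.1°: the bracketed kinematic factor |dx/dθ| = 0.070753 m.
ω = v/|dx/dθ| = 0.4/0.070753 = 5.6535 rad/s.
N = 60ω/(2π) = 53.987 rpm.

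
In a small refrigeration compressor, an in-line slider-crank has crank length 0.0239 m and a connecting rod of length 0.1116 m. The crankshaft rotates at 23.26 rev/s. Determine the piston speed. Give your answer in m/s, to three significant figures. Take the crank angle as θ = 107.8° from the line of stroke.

ω = 2π·23.3 = 146.1 rad/s
For an in-line slider-crank, x = r cosθ + √(L² − r² sin²θ), so v = −rω sinθ·[1 + r cosθ/√(L² − r² sin²θ)].
With r = 0.0239 m, L = 0.1116 m, θ = 107.8°: √(L² − r² sin²θ) = 0.10926 m.
v = −0.0239·146.1·0.95213·[1 + 0.0239·-0.30570/0.10926] = -3.1033 m/s.
|v| = 3.1033 m/s.

3.10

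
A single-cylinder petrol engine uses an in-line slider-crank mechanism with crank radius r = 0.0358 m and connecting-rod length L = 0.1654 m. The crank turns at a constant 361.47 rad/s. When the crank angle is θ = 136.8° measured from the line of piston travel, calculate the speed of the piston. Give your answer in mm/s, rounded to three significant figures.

ω = 361.5 rad/s
For an in-line slider-crank, x = r cosθ + √(L² − r² sin²θ), so v = −rω sinθ·[1 + r cosθ/√(L² − r² sin²θ)].
With r = 0.0358 m, L = 0.1654 m, θ = 136.8°: √(L² − r² sin²θ) = 0.16357 m.
v = −0.0358·361.5·0.68455·[1 + 0.0358·-0.72897/0.16357] = -7.4452 m/s.
|v| = 7.4452 m/s = 7445.2 mm/s.

7450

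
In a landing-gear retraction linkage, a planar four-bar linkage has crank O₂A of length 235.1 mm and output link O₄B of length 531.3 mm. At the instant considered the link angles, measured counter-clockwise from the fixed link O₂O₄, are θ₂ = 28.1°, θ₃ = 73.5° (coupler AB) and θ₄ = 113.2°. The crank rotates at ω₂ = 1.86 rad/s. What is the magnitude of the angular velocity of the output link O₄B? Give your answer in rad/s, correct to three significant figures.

ω₂ = 1.86 rad/s
Differentiating the loop-closure r₂e^{iθ₂}+r₃e^{iθ₃}=r₁+r₄e^{iθ₄} gives r₂ω₂e^{iθ₂}+r₃ω₃e^{iθ₃}=r₄ω₄e^{iθ₄}.
Eliminating the other unknown: ω₄ = r₂ω₂ sin(θ₂−θ₃) / [r₄ sin(θ₄−θ₃)].
Numerator sine = -0.71203; denominator sine = +0.63877.
Result = 0.2351·1.86·(-0.71203) / (0.5313·(+0.63877)) = -0.91744 rad/s; magnitude 0.91744 rad/s.

0.917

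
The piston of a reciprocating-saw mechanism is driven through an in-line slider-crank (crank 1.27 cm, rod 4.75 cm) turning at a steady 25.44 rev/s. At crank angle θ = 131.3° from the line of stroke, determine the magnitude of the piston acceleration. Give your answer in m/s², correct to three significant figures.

224

ω = 2π·25.4 = 159.8 rad/s
x(θ) = r cosθ + √(L² − r² sin²θ); with ω constant, a = ω²·d²x/dθ².
d²x/dθ² = −r cosθ − r²(cos2θ)/√u − r⁴ sin²2θ/(4u^{3/2}),  u = L² − r² sin²θ = 0.00216522 m².
Substituting r = 0.0127 m, L = 0.0475 m, θ = 131.3°: d²x/dθ² = +0.008765 m.
a = ω²·d²x/dθ² = (159.8)²·(+0.008765) = +223.95 m/s²;  |a| = 223.95 m/s².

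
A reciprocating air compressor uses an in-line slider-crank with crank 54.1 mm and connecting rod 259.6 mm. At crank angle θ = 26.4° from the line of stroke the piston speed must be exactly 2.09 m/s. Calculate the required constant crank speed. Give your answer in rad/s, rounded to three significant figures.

73.2

For an in-line slider-crank, |v_piston| = rω|sinθ|·[1 + r cosθ/√(L² − r² sin²θ)].
With r = 0.0541 m, L = 0.2596 m, θ = 26.4°: the bracketed kinematic factor |dx/dθ| = 0.028564 m.
ω = v/|dx/dθ| = 2.09/0.028564 = 73.168 rad/s.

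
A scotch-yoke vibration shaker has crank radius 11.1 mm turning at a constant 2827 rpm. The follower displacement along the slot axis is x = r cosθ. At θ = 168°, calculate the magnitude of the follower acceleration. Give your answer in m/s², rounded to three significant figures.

952

ω = 296 rad/s (from 2827 rpm).
x = r cosθ ⇒ ẍ = −rω² cosθ (ω constant).
|a| = rω²|cosθ| = 0.0111·(296)²·|cos 168°| = 951.56 m/s².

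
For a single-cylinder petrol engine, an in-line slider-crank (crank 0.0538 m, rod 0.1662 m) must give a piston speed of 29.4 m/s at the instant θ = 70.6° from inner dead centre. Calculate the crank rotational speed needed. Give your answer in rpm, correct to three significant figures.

4970

For an in-line slider-crank, |v_piston| = rω|sinθ|·[1 + r cosθ/√(L² − r² sin²θ)].
With r = 0.0538 m, L = 0.1662 m, θ = 70.6°: the bracketed kinematic factor |dx/dθ| = 0.056475 m.
ω = v/|dx/dθ| = 29.4/0.056475 = 520.58 rad/s.
N = 60ω/(2π) = 4971.2 rpm.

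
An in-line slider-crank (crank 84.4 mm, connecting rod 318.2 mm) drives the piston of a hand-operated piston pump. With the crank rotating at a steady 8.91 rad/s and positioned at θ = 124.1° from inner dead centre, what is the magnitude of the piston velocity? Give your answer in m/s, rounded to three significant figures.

ω = 8.91 rad/s
For an in-line slider-crank, x = r cosθ + √(L² − r² sin²θ), so v = −rω sinθ·[1 + r cosθ/√(L² − r² sin²θ)].
With r = 0.0844 m, L = 0.3182 m, θ = 124.1°: √(L² − r² sin²θ) = 0.31043 m.
v = −0.0844·8.91·0.82806·[1 + 0.0844·-0.56064/0.31043] = -0.52779 m/s.
|v| = 0.52779 m/s.

0.528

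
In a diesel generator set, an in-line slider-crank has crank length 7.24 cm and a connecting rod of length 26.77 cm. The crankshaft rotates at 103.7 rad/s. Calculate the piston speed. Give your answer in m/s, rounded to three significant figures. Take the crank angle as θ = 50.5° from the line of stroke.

ω = 103.7 rad/s
For an in-line slider-crank, x = r cosθ + √(L² − r² sin²θ), so v = −rω sinθ·[1 + r cosθ/√(L² − r² sin²θ)].
With r = 0.0724 m, L = 0.2677 m, θ = 50.5°: √(L² − r² sin²θ) = 0.26181 m.
v = −0.0724·103.7·0.77162·[1 + 0.0724·0.63608/0.26181] = -6.8123 m/s.
|v| = 6.8123 m/s.

6.81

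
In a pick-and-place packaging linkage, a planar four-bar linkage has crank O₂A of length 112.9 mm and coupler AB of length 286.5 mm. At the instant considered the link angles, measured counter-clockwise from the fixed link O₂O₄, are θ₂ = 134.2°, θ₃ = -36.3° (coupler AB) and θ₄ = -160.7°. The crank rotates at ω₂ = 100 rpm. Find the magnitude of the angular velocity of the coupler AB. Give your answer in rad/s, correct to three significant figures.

ω₂ = 10.47 rad/s (from 100 rpm).
Differentiating the loop-closure r₂e^{iθ₂}+r₃e^{iθ₃}=r₁+r₄e^{iθ₄} gives r₂ω₂e^{iθ₂}+r₃ω₃e^{iθ₃}=r₄ω₄e^{iθ₄}.
Eliminating the other unknown: ω₃ = r₂ω₂ sin(θ₄−θ₂) / [r₃ sin(θ₃−θ₄)].
Numerator sine = +0.90704; denominator sine = +0.82511.
Result = 0.1129·10.47·(+0.90704) / (0.2865·(+0.82511)) = +4.5364 rad/s; magnitude 4.5364 rad/s.

4.54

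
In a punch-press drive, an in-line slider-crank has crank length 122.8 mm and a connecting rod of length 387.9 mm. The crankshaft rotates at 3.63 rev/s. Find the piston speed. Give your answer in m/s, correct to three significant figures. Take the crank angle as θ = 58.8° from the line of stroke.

ω = 2π·3.63 = 22.81 rad/s
For an in-line slider-crank, x = r cosθ + √(L² − r² sin²θ), so v = −rω sinθ·[1 + r cosθ/√(L² − r² sin²θ)].
With r = 0.1228 m, L = 0.3879 m, θ = 58.8°: √(L² − r² sin²θ) = 0.37341 m.
v = −0.1228·22.81·0.85536·[1 + 0.1228·0.51803/0.37341] = -2.8039 m/s.
|v| = 2.8039 m/s.

2.80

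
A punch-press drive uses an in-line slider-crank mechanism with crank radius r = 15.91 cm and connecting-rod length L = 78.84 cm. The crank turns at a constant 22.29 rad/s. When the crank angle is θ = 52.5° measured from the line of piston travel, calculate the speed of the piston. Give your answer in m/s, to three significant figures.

3.16

ω = 22.29 rad/s
For an in-line slider-crank, x = r cosθ + √(L² − r² sin²θ), so v = −rω sinθ·[1 + r cosθ/√(L² − r² sin²θ)].
With r = 0.1591 m, L = 0.7884 m, θ = 52.5°: √(L² − r² sin²θ) = 0.77823 m.
v = −0.1591·22.29·0.79335·[1 + 0.1591·0.60876/0.77823] = -3.1637 m/s.
|v| = 3.1637 m/s.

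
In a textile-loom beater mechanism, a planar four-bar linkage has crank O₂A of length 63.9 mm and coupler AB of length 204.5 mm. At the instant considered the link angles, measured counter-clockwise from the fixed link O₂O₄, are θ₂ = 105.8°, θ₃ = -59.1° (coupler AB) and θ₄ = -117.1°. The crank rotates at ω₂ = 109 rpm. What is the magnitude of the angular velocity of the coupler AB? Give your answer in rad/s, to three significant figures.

2.86

ω₂ = 11.41 rad/s (from 109 rpm).
Differentiating the loop-closure r₂e^{iθ₂}+r₃e^{iθ₃}=r₁+r₄e^{iθ₄} gives r₂ω₂e^{iθ₂}+r₃ω₃e^{iθ₃}=r₄ω₄e^{iθ₄}.
Eliminating the other unknown: ω₃ = r₂ω₂ sin(θ₄−θ₂) / [r₃ sin(θ₃−θ₄)].
Numerator sine = +0.68072; denominator sine = +0.84805.
Result = 0.0639·11.41·(+0.68072) / (0.2045·(+0.84805)) = +2.8629 rad/s; magnitude 2.8629 rad/s.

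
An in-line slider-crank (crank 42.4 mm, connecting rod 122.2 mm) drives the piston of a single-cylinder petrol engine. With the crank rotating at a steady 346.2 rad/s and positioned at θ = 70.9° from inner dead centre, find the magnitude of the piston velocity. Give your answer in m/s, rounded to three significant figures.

15.5

ω = 346.2 rad/s
For an in-line slider-crank, x = r cosθ + √(L² − r² sin²θ), so v = −rω sinθ·[1 + r cosθ/√(L² − r² sin²θ)].
With r = 0.0424 m, L = 0.1222 m, θ = 70.9°: √(L² − r² sin²θ) = 0.11545 m.
v = −0.0424·346.2·0.94495·[1 + 0.0424·0.32722/0.11545] = -15.538 m/s.
|v| = 15.538 m/s.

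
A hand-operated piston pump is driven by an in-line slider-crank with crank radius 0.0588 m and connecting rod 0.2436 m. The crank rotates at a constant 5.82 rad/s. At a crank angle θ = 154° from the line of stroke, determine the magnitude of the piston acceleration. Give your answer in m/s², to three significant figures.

ω = 5.82 rad/s
x(θ) = r cosθ + √(L² − r² sin²θ); with ω constant, a = ω²·d²x/dθ².
d²x/dθ² = −r cosθ − r²(cos2θ)/√u − r⁴ sin²2θ/(4u^{3/2}),  u = L² − r² sin²θ = 0.0586765 m².
Substituting r = 0.0588 m, L = 0.2436 m, θ = 154°: d²x/dθ² = +0.043931 m.
a = ω²·d²x/dθ² = (5.82)²·(+0.043931) = +1.4881 m/s²;  |a| = 1.4881 m/s².

1.49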